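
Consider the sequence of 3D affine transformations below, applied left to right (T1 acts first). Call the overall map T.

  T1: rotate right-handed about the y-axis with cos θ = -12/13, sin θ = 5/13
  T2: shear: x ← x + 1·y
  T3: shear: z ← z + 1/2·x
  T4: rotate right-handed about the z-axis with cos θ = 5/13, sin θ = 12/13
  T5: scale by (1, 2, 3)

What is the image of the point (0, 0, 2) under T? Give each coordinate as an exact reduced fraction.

T1 rotate right-handed about the y-axis with cos θ = -12/13, sin θ = 5/13: (0, 0, 2) → (10/13, 0, -24/13)
T2 shear: x ← x + 1·y: (10/13, 0, -24/13) → (10/13, 0, -24/13)
T3 shear: z ← z + 1/2·x: (10/13, 0, -24/13) → (10/13, 0, -19/13)
T4 rotate right-handed about the z-axis with cos θ = 5/13, sin θ = 12/13: (10/13, 0, -19/13) → (50/169, 120/169, -19/13)
T5 scale by (1, 2, 3): (50/169, 120/169, -19/13) → (50/169, 240/169, -57/13)

T(p) = (50/169, 240/169, -57/13)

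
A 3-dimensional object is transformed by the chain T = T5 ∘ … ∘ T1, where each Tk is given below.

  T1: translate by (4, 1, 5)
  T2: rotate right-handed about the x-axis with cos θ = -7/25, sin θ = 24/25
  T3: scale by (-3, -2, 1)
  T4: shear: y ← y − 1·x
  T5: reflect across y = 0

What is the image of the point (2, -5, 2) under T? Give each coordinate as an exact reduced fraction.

T(p) = (-18, -146/5, -29/5)

T1 translate by (4, 1, 5): (2, -5, 2) → (6, -4, 7)
T2 rotate right-handed about the x-axis with cos θ = -7/25, sin θ = 24/25: (6, -4, 7) → (6, -28/5, -29/5)
T3 scale by (-3, -2, 1): (6, -28/5, -29/5) → (-18, 56/5, -29/5)
T4 shear: y ← y − 1·x: (-18, 56/5, -29/5) → (-18, 146/5, -29/5)
T5 reflect across y = 0: (-18, 146/5, -29/5) → (-18, -146/5, -29/5)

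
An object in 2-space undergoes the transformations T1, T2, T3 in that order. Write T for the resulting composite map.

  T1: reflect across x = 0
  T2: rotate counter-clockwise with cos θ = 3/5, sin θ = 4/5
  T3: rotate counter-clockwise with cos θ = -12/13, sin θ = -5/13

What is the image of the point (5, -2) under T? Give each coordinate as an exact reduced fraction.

T1 reflect across x = 0: (5, -2) → (-5, -2)
T2 rotate counter-clockwise with cos θ = 3/5, sin θ = 4/5: (-5, -2) → (-7/5, -26/5)
T3 rotate counter-clockwise with cos θ = -12/13, sin θ = -5/13: (-7/5, -26/5) → (-46/65, 347/65)

T(p) = (-46/65, 347/65)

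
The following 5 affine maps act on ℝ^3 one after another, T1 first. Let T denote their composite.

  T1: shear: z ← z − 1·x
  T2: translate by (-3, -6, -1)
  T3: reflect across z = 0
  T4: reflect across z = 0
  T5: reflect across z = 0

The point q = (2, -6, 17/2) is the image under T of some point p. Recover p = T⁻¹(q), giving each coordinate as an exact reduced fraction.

T1 = [1 0 0 0; 0 1 0 0; -1 0 1 0; 0 0 0 1]
T2·T1 = [1 0 0 -3; 0 1 0 -6; -1 0 1 -1; 0 0 0 1]
T3·…·T1 = [1 0 0 -3; 0 1 0 -6; 1 0 -1 1; 0 0 0 1]
T4·…·T1 = [1 0 0 -3; 0 1 0 -6; -1 0 1 -1; 0 0 0 1]
T5·…·T1 = [1 0 0 -3; 0 1 0 -6; 1 0 -1 1; 0 0 0 1]
det M = -1; M⁻¹ = [1 0 0 3; 0 1 0 6; 1 0 -1 4; 0 0 0 1]
M⁻¹ · (2, -6, 17/2)ᵀ = (5, 0, -5/2)ᵀ

p = (5, 0, -5/2)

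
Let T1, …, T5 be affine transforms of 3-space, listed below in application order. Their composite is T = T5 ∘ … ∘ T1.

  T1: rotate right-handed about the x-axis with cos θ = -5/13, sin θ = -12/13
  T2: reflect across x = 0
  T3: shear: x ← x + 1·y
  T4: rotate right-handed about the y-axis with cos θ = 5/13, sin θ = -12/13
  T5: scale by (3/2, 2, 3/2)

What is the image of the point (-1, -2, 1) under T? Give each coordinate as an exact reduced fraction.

T1 rotate right-handed about the x-axis with cos θ = -5/13, sin θ = -12/13: (-1, -2, 1) → (-1, 22/13, 19/13)
T2 reflect across x = 0: (-1, 22/13, 19/13) → (1, 22/13, 19/13)
T3 shear: x ← x + 1·y: (1, 22/13, 19/13) → (35/13, 22/13, 19/13)
T4 rotate right-handed about the y-axis with cos θ = 5/13, sin θ = -12/13: (35/13, 22/13, 19/13) → (-53/169, 22/13, 515/169)
T5 scale by (3/2, 2, 3/2): (-53/169, 22/13, 515/169) → (-159/338, 44/13, 1545/338)

T(p) = (-159/338, 44/13, 1545/338)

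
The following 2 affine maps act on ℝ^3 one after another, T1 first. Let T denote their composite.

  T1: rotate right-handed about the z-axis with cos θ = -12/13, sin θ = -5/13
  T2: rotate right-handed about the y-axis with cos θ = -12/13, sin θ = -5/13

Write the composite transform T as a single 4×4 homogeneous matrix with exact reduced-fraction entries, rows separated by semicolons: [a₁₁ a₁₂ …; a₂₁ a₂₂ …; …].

T = [144/169 -60/169 -5/13 0; -5/13 -12/13 0 0; -60/169 25/169 -12/13 0; 0 0 0 1]

T1 = [-12/13 5/13 0 0; -5/13 -12/13 0 0; 0 0 1 0; 0 0 0 1]
T2·T1 = [144/169 -60/169 -5/13 0; -5/13 -12/13 0 0; -60/169 25/169 -12/13 0; 0 0 0 1]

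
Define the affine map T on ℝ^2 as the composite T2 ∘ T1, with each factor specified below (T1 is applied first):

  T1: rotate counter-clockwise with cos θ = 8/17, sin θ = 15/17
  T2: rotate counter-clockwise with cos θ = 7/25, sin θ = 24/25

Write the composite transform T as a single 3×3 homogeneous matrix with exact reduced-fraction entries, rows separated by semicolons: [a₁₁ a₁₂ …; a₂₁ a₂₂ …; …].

T1 = [8/17 -15/17 0; 15/17 8/17 0; 0 0 1]
T2·T1 = [-304/425 -297/425 0; 297/425 -304/425 0; 0 0 1]

T = [-304/425 -297/425 0; 297/425 -304/425 0; 0 0 1]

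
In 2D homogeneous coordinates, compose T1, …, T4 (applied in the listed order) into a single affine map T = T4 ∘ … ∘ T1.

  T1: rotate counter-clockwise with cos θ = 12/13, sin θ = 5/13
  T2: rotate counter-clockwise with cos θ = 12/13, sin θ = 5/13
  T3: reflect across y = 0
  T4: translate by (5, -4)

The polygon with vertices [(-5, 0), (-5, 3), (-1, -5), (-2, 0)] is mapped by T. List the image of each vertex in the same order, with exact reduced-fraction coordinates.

T1 rotate counter-clockwise with cos θ = 12/13, sin θ = 5/13: (-5, 0) → (-60/13, -25/13); (-5, 3) → (-75/13, 11/13); (-1, -5) → (1, -5); (-2, 0) → (-24/13, -10/13)
T2 rotate counter-clockwise with cos θ = 12/13, sin θ = 5/13: (-60/13, -25/13) → (-595/169, -600/169); (-75/13, 11/13) → (-955/169, -243/169); (1, -5) → (37/13, -55/13); (-24/13, -10/13) → (-238/169, -240/169)
T3 reflect across y = 0: (-595/169, -600/169) → (-595/169, 600/169); (-955/169, -243/169) → (-955/169, 243/169); (37/13, -55/13) → (37/13, 55/13); (-238/169, -240/169) → (-238/169, 240/169)
T4 translate by (5, -4): (-595/169, 600/169) → (250/169, -76/169); (-955/169, 243/169) → (-110/169, -433/169); (37/13, 55/13) → (102/13, 3/13); (-238/169, 240/169) → (607/169, -436/169)

image vertices: (250/169, -76/169), (-110/169, -433/169), (102/13, 3/13), (607/169, -436/169)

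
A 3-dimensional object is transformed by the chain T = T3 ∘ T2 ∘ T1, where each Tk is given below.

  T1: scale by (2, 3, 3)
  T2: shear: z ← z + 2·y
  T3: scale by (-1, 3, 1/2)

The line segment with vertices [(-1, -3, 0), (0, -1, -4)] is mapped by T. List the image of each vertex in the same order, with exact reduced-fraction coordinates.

image vertices: (2, -27, -9), (0, -9, -9)

T1 scale by (2, 3, 3): (-1, -3, 0) → (-2, -9, 0); (0, -1, -4) → (0, -3, -12)
T2 shear: z ← z + 2·y: (-2, -9, 0) → (-2, -9, -18); (0, -3, -12) → (0, -3, -18)
T3 scale by (-1, 3, 1/2): (-2, -9, -18) → (2, -27, -9); (0, -3, -18) → (0, -9, -9)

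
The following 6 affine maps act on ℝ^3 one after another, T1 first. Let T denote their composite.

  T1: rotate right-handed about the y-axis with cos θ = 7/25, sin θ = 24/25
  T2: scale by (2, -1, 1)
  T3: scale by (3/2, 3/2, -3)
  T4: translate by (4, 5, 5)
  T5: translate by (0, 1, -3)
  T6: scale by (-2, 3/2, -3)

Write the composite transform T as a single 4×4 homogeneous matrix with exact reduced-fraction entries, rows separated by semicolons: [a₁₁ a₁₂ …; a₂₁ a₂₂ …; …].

T = [-42/25 0 -144/25 -8; 0 -9/4 0 9; -216/25 0 63/25 -6; 0 0 0 1]

T1 = [7/25 0 24/25 0; 0 1 0 0; -24/25 0 7/25 0; 0 0 0 1]
T2·T1 = [14/25 0 48/25 0; 0 -1 0 0; -24/25 0 7/25 0; 0 0 0 1]
T3·…·T1 = [21/25 0 72/25 0; 0 -3/2 0 0; 72/25 0 -21/25 0; 0 0 0 1]
T4·…·T1 = [21/25 0 72/25 4; 0 -3/2 0 5; 72/25 0 -21/25 5; 0 0 0 1]
T5·…·T1 = [21/25 0 72/25 4; 0 -3/2 0 6; 72/25 0 -21/25 2; 0 0 0 1]
T6·…·T1 = [-42/25 0 -144/25 -8; 0 -9/4 0 9; -216/25 0 63/25 -6; 0 0 0 1]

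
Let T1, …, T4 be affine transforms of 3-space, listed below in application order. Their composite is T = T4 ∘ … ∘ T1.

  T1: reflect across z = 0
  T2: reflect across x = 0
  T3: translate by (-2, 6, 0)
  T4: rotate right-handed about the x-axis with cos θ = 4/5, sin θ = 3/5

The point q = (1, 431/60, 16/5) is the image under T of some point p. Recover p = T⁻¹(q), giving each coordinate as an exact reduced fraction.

p = (-3, 5/3, 7/4)

T1 = [1 0 0 0; 0 1 0 0; 0 0 -1 0; 0 0 0 1]
T2·T1 = [-1 0 0 0; 0 1 0 0; 0 0 -1 0; 0 0 0 1]
T3·…·T1 = [-1 0 0 -2; 0 1 0 6; 0 0 -1 0; 0 0 0 1]
T4·…·T1 = [-1 0 0 -2; 0 4/5 3/5 24/5; 0 3/5 -4/5 18/5; 0 0 0 1]
det M = 1; M⁻¹ = [-1 0 0 -2; 0 4/5 3/5 -6; 0 3/5 -4/5 0; 0 0 0 1]
M⁻¹ · (1, 431/60, 16/5)ᵀ = (-3, 5/3, 7/4)ᵀ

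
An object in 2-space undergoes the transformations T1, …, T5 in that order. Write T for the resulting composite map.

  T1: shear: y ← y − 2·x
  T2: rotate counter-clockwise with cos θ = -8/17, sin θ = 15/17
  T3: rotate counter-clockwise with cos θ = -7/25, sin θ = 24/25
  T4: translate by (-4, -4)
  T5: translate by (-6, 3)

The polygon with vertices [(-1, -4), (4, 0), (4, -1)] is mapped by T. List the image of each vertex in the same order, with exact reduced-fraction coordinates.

image vertices: (-908/85, 96/85), (-7842/425, 819/425), (-8139/425, 1123/425)

T1 shear: y ← y − 2·x: (-1, -4) → (-1, -2); (4, 0) → (4, -8); (4, -1) → (4, -9)
T2 rotate counter-clockwise with cos θ = -8/17, sin θ = 15/17: (-1, -2) → (38/17, 1/17); (4, -8) → (88/17, 124/17); (4, -9) → (103/17, 132/17)
T3 rotate counter-clockwise with cos θ = -7/25, sin θ = 24/25: (38/17, 1/17) → (-58/85, 181/85); (88/17, 124/17) → (-3592/425, 1244/425); (103/17, 132/17) → (-3889/425, 1548/425)
T4 translate by (-4, -4): (-58/85, 181/85) → (-398/85, -159/85); (-3592/425, 1244/425) → (-5292/425, -456/425); (-3889/425, 1548/425) → (-5589/425, -152/425)
T5 translate by (-6, 3): (-398/85, -159/85) → (-908/85, 96/85); (-5292/425, -456/425) → (-7842/425, 819/425); (-5589/425, -152/425) → (-8139/425, 1123/425)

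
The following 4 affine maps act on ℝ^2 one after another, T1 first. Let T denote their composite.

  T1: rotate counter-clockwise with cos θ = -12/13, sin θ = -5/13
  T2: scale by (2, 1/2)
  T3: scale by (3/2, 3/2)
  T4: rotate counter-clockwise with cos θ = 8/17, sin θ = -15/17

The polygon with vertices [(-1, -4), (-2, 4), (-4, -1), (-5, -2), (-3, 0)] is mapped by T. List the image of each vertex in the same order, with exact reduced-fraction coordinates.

T1 rotate counter-clockwise with cos θ = -12/13, sin θ = -5/13: (-1, -4) → (-8/13, 53/13); (-2, 4) → (44/13, -38/13); (-4, -1) → (43/13, 32/13); (-5, -2) → (50/13, 49/13); (-3, 0) → (36/13, 15/13)
T2 scale by (2, 1/2): (-8/13, 53/13) → (-16/13, 53/26); (44/13, -38/13) → (88/13, -19/13); (43/13, 32/13) → (86/13, 16/13); (50/13, 49/13) → (100/13, 49/26); (36/13, 15/13) → (72/13, 15/26)
T3 scale by (3/2, 3/2): (-16/13, 53/26) → (-24/13, 159/52); (88/13, -19/13) → (132/13, -57/26); (86/13, 16/13) → (129/13, 24/13); (100/13, 49/26) → (150/13, 147/52); (72/13, 15/26) → (108/13, 45/52)
T4 rotate counter-clockwise with cos θ = 8/17, sin θ = -15/17: (-24/13, 159/52) → (1617/884, 678/221); (132/13, -57/26) → (1257/442, -2208/221); (129/13, 24/13) → (1392/221, -1743/221); (150/13, 147/52) → (7005/884, -1956/221); (108/13, 45/52) → (243/52, -90/13)

image vertices: (1617/884, 678/221), (1257/442, -2208/221), (1392/221, -1743/221), (7005/884, -1956/221), (243/52, -90/13)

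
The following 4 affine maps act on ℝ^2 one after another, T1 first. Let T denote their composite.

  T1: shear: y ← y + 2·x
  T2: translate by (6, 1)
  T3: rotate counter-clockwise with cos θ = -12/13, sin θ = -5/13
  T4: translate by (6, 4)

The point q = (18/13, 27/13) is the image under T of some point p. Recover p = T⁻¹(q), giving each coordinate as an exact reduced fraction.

p = (-1, 1)

T1 = [1 0 0; 2 1 0; 0 0 1]
T2·T1 = [1 0 6; 2 1 1; 0 0 1]
T3·…·T1 = [-2/13 5/13 -67/13; -29/13 -12/13 -42/13; 0 0 1]
T4·…·T1 = [-2/13 5/13 11/13; -29/13 -12/13 10/13; 0 0 1]
det M = 1; M⁻¹ = [-12/13 -5/13 14/13; 29/13 -2/13 -23/13; 0 0 1]
M⁻¹ · (18/13, 27/13)ᵀ = (-1, 1)ᵀ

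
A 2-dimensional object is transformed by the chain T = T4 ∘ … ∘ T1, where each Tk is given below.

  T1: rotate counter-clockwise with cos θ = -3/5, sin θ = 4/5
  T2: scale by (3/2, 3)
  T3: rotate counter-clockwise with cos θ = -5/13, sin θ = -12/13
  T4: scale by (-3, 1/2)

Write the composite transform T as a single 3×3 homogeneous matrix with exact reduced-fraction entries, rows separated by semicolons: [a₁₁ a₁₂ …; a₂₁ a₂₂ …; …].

T1 = [-3/5 -4/5 0; 4/5 -3/5 0; 0 0 1]
T2·T1 = [-9/10 -6/5 0; 12/5 -9/5 0; 0 0 1]
T3·…·T1 = [333/130 -6/5 0; -6/65 9/5 0; 0 0 1]
T4·…·T1 = [-999/130 18/5 0; -3/65 9/10 0; 0 0 1]

T = [-999/130 18/5 0; -3/65 9/10 0; 0 0 1]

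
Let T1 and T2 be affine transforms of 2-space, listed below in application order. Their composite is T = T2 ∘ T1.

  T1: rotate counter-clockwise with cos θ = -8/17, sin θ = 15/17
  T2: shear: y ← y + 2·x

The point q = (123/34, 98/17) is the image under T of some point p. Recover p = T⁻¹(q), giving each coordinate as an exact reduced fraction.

p = (-3, -5/2)

T1 = [-8/17 -15/17 0; 15/17 -8/17 0; 0 0 1]
T2·T1 = [-8/17 -15/17 0; -1/17 -38/17 0; 0 0 1]
det M = 1; M⁻¹ = [-38/17 15/17 0; 1/17 -8/17 0; 0 0 1]
M⁻¹ · (123/34, 98/17)ᵀ = (-3, -5/2)ᵀ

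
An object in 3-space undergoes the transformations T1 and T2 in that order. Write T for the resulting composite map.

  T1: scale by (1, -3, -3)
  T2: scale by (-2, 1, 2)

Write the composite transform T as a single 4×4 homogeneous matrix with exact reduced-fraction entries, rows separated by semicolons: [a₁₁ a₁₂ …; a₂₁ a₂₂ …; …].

T1 = [1 0 0 0; 0 -3 0 0; 0 0 -3 0; 0 0 0 1]
T2·T1 = [-2 0 0 0; 0 -3 0 0; 0 0 -6 0; 0 0 0 1]

T = [-2 0 0 0; 0 -3 0 0; 0 0 -6 0; 0 0 0 1]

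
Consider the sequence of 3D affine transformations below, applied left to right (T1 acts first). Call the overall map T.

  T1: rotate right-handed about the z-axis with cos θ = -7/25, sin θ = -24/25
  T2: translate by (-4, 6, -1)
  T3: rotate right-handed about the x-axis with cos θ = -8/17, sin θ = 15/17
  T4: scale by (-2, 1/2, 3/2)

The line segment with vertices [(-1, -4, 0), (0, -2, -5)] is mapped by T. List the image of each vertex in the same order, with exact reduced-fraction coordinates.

T1 rotate right-handed about the z-axis with cos θ = -7/25, sin θ = -24/25: (-1, -4, 0) → (-89/25, 52/25, 0); (0, -2, -5) → (-48/25, 14/25, -5)
T2 translate by (-4, 6, -1): (-89/25, 52/25, 0) → (-189/25, 202/25, -1); (-48/25, 14/25, -5) → (-148/25, 164/25, -6)
T3 rotate right-handed about the x-axis with cos θ = -8/17, sin θ = 15/17: (-189/25, 202/25, -1) → (-189/25, -73/25, 38/5); (-148/25, 164/25, -6) → (-148/25, 938/425, 732/85)
T4 scale by (-2, 1/2, 3/2): (-189/25, -73/25, 38/5) → (378/25, -73/50, 57/5); (-148/25, 938/425, 732/85) → (296/25, 469/425, 1098/85)

image vertices: (378/25, -73/50, 57/5), (296/25, 469/425, 1098/85)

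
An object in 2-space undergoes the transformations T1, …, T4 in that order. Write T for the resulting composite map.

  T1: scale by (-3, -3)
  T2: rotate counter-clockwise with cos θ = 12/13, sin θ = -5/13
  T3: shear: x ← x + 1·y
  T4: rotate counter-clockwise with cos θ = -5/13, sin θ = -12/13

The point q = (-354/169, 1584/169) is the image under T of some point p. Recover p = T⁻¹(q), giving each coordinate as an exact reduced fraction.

T1 = [-3 0 0; 0 -3 0; 0 0 1]
T2·T1 = [-36/13 -15/13 0; 15/13 -36/13 0; 0 0 1]
T3·…·T1 = [-21/13 -51/13 0; 15/13 -36/13 0; 0 0 1]
T4·…·T1 = [285/169 -177/169 0; 177/169 792/169 0; 0 0 1]
det M = 9; M⁻¹ = [88/169 59/507 0; -59/507 95/507 0; 0 0 1]
M⁻¹ · (-354/169, 1584/169)ᵀ = (0, 2)ᵀ

p = (0, 2)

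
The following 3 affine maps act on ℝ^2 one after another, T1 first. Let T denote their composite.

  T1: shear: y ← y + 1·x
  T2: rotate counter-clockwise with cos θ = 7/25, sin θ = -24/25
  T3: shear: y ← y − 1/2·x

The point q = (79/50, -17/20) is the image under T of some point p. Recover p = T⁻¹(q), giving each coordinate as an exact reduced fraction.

p = (1/2, 1)

T1 = [1 0 0; 1 1 0; 0 0 1]
T2·T1 = [31/25 24/25 0; -17/25 7/25 0; 0 0 1]
T3·…·T1 = [31/25 24/25 0; -13/10 -1/5 0; 0 0 1]
det M = 1; M⁻¹ = [-1/5 -24/25 0; 13/10 31/25 0; 0 0 1]
M⁻¹ · (79/50, -17/20)ᵀ = (1/2, 1)ᵀ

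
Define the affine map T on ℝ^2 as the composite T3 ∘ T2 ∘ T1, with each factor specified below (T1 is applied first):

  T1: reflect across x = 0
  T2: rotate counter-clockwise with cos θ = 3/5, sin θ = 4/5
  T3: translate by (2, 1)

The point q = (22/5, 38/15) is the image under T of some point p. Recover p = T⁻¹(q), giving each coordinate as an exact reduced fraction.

T1 = [-1 0 0; 0 1 0; 0 0 1]
T2·T1 = [-3/5 -4/5 0; -4/5 3/5 0; 0 0 1]
T3·…·T1 = [-3/5 -4/5 2; -4/5 3/5 1; 0 0 1]
det M = -1; M⁻¹ = [-3/5 -4/5 2; -4/5 3/5 1; 0 0 1]
M⁻¹ · (22/5, 38/15)ᵀ = (-8/3, -1)ᵀ

p = (-8/3, -1)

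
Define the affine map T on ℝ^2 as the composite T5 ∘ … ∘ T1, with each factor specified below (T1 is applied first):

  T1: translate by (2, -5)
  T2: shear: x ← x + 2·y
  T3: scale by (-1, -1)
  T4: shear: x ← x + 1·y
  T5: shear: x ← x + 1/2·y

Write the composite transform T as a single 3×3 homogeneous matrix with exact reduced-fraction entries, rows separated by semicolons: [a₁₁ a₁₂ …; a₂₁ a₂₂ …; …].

T = [-1 -7/2 31/2; 0 -1 5; 0 0 1]

T1 = [1 0 2; 0 1 -5; 0 0 1]
T2·T1 = [1 2 -8; 0 1 -5; 0 0 1]
T3·…·T1 = [-1 -2 8; 0 -1 5; 0 0 1]
T4·…·T1 = [-1 -3 13; 0 -1 5; 0 0 1]
T5·…·T1 = [-1 -7/2 31/2; 0 -1 5; 0 0 1]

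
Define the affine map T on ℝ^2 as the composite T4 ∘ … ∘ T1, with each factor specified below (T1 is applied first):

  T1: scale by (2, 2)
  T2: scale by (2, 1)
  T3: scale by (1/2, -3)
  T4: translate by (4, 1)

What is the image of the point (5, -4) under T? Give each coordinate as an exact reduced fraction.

T1 scale by (2, 2): (5, -4) → (10, -8)
T2 scale by (2, 1): (10, -8) → (20, -8)
T3 scale by (1/2, -3): (20, -8) → (10, 24)
T4 translate by (4, 1): (10, 24) → (14, 25)

T(p) = (14, 25)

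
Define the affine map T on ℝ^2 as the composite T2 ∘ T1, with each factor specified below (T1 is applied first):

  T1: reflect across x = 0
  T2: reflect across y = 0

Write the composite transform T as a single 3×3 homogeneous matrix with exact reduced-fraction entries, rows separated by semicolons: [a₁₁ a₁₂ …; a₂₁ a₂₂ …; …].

T1 = [-1 0 0; 0 1 0; 0 0 1]
T2·T1 = [-1 0 0; 0 -1 0; 0 0 1]

T = [-1 0 0; 0 -1 0; 0 0 1]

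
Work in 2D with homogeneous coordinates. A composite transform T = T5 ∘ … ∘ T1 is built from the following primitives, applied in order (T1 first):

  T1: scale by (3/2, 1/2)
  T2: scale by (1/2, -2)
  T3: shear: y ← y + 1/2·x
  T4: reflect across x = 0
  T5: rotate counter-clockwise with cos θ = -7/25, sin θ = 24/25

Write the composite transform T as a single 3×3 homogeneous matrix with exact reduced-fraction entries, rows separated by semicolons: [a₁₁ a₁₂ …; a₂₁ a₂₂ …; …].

T = [-3/20 24/25 0; -33/40 7/25 0; 0 0 1]

T1 = [3/2 0 0; 0 1/2 0; 0 0 1]
T2·T1 = [3/4 0 0; 0 -1 0; 0 0 1]
T3·…·T1 = [3/4 0 0; 3/8 -1 0; 0 0 1]
T4·…·T1 = [-3/4 0 0; 3/8 -1 0; 0 0 1]
T5·…·T1 = [-3/20 24/25 0; -33/40 7/25 0; 0 0 1]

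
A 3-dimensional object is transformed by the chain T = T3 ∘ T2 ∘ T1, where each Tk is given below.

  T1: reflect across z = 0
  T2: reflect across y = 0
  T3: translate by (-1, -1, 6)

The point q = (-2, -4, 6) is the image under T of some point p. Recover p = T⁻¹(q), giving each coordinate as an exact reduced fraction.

p = (-1, 3, 0)

T1 = [1 0 0 0; 0 1 0 0; 0 0 -1 0; 0 0 0 1]
T2·T1 = [1 0 0 0; 0 -1 0 0; 0 0 -1 0; 0 0 0 1]
T3·…·T1 = [1 0 0 -1; 0 -1 0 -1; 0 0 -1 6; 0 0 0 1]
det M = 1; M⁻¹ = [1 0 0 1; 0 -1 0 -1; 0 0 -1 6; 0 0 0 1]
M⁻¹ · (-2, -4, 6)ᵀ = (-1, 3, 0)ᵀ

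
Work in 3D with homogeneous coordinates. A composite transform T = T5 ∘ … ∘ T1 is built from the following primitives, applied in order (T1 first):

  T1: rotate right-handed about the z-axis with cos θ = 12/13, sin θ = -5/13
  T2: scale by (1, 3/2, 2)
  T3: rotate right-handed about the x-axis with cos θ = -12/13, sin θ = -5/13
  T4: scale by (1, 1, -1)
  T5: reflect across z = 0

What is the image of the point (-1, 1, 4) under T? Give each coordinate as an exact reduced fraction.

T1 rotate right-handed about the z-axis with cos θ = 12/13, sin θ = -5/13: (-1, 1, 4) → (-7/13, 17/13, 4)
T2 scale by (1, 3/2, 2): (-7/13, 17/13, 4) → (-7/13, 51/26, 8)
T3 rotate right-handed about the x-axis with cos θ = -12/13, sin θ = -5/13: (-7/13, 51/26, 8) → (-7/13, 214/169, -2751/338)
T4 scale by (1, 1, -1): (-7/13, 214/169, -2751/338) → (-7/13, 214/169, 2751/338)
T5 reflect across z = 0: (-7/13, 214/169, 2751/338) → (-7/13, 214/169, -2751/338)

T(p) = (-7/13, 214/169, -2751/338)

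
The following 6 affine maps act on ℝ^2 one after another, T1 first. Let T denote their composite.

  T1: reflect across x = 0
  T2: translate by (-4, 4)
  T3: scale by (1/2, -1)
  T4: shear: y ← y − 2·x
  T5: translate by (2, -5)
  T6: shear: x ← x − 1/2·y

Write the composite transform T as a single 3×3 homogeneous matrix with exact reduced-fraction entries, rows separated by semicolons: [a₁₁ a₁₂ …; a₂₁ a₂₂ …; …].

T = [-1 1/2 5/2; 1 -1 -5; 0 0 1]

T1 = [-1 0 0; 0 1 0; 0 0 1]
T2·T1 = [-1 0 -4; 0 1 4; 0 0 1]
T3·…·T1 = [-1/2 0 -2; 0 -1 -4; 0 0 1]
T4·…·T1 = [-1/2 0 -2; 1 -1 0; 0 0 1]
T5·…·T1 = [-1/2 0 0; 1 -1 -5; 0 0 1]
T6·…·T1 = [-1 1/2 5/2; 1 -1 -5; 0 0 1]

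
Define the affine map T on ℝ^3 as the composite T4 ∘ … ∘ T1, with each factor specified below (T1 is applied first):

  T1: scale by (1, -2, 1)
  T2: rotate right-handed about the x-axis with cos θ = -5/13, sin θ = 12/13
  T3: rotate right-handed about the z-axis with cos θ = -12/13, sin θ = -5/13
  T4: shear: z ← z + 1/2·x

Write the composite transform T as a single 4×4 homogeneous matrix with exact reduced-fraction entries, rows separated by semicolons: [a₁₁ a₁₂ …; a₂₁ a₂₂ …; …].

T1 = [1 0 0 0; 0 -2 0 0; 0 0 1 0; 0 0 0 1]
T2·T1 = [1 0 0 0; 0 10/13 -12/13 0; 0 -24/13 -5/13 0; 0 0 0 1]
T3·…·T1 = [-12/13 50/169 -60/169 0; -5/13 -120/169 144/169 0; 0 -24/13 -5/13 0; 0 0 0 1]
T4·…·T1 = [-12/13 50/169 -60/169 0; -5/13 -120/169 144/169 0; -6/13 -287/169 -95/169 0; 0 0 0 1]

T = [-12/13 50/169 -60/169 0; -5/13 -120/169 144/169 0; -6/13 -287/169 -95/169 0; 0 0 0 1]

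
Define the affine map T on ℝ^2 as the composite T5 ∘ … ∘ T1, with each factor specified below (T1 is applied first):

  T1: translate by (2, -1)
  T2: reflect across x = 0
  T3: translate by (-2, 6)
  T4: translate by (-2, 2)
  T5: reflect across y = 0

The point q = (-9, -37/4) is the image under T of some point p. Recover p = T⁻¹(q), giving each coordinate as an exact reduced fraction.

T1 = [1 0 2; 0 1 -1; 0 0 1]
T2·T1 = [-1 0 -2; 0 1 -1; 0 0 1]
T3·…·T1 = [-1 0 -4; 0 1 5; 0 0 1]
T4·…·T1 = [-1 0 -6; 0 1 7; 0 0 1]
T5·…·T1 = [-1 0 -6; 0 -1 -7; 0 0 1]
det M = 1; M⁻¹ = [-1 0 -6; 0 -1 -7; 0 0 1]
M⁻¹ · (-9, -37/4)ᵀ = (3, 9/4)ᵀ

p = (3, 9/4)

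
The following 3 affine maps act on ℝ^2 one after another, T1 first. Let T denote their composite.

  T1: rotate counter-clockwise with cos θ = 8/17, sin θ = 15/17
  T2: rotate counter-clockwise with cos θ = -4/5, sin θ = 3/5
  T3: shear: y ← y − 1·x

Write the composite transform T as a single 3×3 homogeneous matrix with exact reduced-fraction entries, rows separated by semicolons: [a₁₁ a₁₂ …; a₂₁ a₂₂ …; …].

T = [-77/85 36/85 0; 41/85 -113/85 0; 0 0 1]

T1 = [8/17 -15/17 0; 15/17 8/17 0; 0 0 1]
T2·T1 = [-77/85 36/85 0; -36/85 -77/85 0; 0 0 1]
T3·…·T1 = [-77/85 36/85 0; 41/85 -113/85 0; 0 0 1]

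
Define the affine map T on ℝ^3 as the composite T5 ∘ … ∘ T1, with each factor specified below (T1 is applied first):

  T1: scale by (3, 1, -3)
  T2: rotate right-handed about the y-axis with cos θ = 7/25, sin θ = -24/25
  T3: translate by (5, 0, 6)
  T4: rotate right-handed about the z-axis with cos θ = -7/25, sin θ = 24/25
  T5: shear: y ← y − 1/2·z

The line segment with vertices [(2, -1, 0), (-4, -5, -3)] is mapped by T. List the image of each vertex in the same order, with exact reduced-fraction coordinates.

image vertices: (-569/625, 508/625, 294/25), (169/25, -191/50, -3)

T1 scale by (3, 1, -3): (2, -1, 0) → (6, -1, 0); (-4, -5, -3) → (-12, -5, 9)
T2 rotate right-handed about the y-axis with cos θ = 7/25, sin θ = -24/25: (6, -1, 0) → (42/25, -1, 144/25); (-12, -5, 9) → (-12, -5, -9)
T3 translate by (5, 0, 6): (42/25, -1, 144/25) → (167/25, -1, 294/25); (-12, -5, -9) → (-7, -5, -3)
T4 rotate right-handed about the z-axis with cos θ = -7/25, sin θ = 24/25: (167/25, -1, 294/25) → (-569/625, 4183/625, 294/25); (-7, -5, -3) → (169/25, -133/25, -3)
T5 shear: y ← y − 1/2·z: (-569/625, 4183/625, 294/25) → (-569/625, 508/625, 294/25); (169/25, -133/25, -3) → (169/25, -191/50, -3)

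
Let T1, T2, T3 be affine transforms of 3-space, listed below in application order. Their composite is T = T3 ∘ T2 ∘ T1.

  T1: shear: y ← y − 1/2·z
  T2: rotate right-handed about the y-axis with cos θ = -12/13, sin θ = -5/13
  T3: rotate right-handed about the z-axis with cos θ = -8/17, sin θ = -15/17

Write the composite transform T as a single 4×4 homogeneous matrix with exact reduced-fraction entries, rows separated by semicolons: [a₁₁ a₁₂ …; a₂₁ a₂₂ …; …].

T = [96/221 15/17 -115/442 0; 180/221 -8/17 127/221 0; 5/13 0 -12/13 0; 0 0 0 1]

T1 = [1 0 0 0; 0 1 -1/2 0; 0 0 1 0; 0 0 0 1]
T2·T1 = [-12/13 0 -5/13 0; 0 1 -1/2 0; 5/13 0 -12/13 0; 0 0 0 1]
T3·…·T1 = [96/221 15/17 -115/442 0; 180/221 -8/17 127/221 0; 5/13 0 -12/13 0; 0 0 0 1]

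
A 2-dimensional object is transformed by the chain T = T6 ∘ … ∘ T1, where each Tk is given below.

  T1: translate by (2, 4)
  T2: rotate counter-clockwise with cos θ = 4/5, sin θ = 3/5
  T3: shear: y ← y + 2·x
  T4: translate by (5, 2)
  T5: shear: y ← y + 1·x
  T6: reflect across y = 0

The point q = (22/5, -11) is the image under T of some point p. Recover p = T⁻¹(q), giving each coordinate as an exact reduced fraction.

p = (1, 1)

T1 = [1 0 2; 0 1 4; 0 0 1]
T2·T1 = [4/5 -3/5 -4/5; 3/5 4/5 22/5; 0 0 1]
T3·…·T1 = [4/5 -3/5 -4/5; 11/5 -2/5 14/5; 0 0 1]
T4·…·T1 = [4/5 -3/5 21/5; 11/5 -2/5 24/5; 0 0 1]
T5·…·T1 = [4/5 -3/5 21/5; 3 -1 9; 0 0 1]
T6·…·T1 = [4/5 -3/5 21/5; -3 1 -9; 0 0 1]
det M = -1; M⁻¹ = [-1 -3/5 -6/5; -3 -4/5 27/5; 0 0 1]
M⁻¹ · (22/5, -11)ᵀ = (1, 1)ᵀ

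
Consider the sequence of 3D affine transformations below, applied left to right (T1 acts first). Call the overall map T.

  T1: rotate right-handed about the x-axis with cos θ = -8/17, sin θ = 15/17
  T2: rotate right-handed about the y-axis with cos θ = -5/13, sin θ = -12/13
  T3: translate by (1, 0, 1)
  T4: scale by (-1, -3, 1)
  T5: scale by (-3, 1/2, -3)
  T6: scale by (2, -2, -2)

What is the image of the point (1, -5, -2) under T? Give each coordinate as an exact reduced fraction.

T1 rotate right-handed about the x-axis with cos θ = -8/17, sin θ = 15/17: (1, -5, -2) → (1, 70/17, -59/17)
T2 rotate right-handed about the y-axis with cos θ = -5/13, sin θ = -12/13: (1, 70/17, -59/17) → (623/221, 70/17, 499/221)
T3 translate by (1, 0, 1): (623/221, 70/17, 499/221) → (844/221, 70/17, 720/221)
T4 scale by (-1, -3, 1): (844/221, 70/17, 720/221) → (-844/221, -210/17, 720/221)
T5 scale by (-3, 1/2, -3): (-844/221, -210/17, 720/221) → (2532/221, -105/17, -2160/221)
T6 scale by (2, -2, -2): (2532/221, -105/17, -2160/221) → (5064/221, 210/17, 4320/221)

T(p) = (5064/221, 210/17, 4320/221)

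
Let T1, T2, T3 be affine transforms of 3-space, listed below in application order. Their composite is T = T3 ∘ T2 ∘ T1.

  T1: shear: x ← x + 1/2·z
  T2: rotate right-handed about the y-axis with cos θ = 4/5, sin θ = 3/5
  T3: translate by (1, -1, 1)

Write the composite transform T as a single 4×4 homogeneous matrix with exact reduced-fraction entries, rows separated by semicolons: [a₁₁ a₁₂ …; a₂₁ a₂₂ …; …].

T = [4/5 0 1 1; 0 1 0 -1; -3/5 0 1/2 1; 0 0 0 1]

T1 = [1 0 1/2 0; 0 1 0 0; 0 0 1 0; 0 0 0 1]
T2·T1 = [4/5 0 1 0; 0 1 0 0; -3/5 0 1/2 0; 0 0 0 1]
T3·…·T1 = [4/5 0 1 1; 0 1 0 -1; -3/5 0 1/2 1; 0 0 0 1]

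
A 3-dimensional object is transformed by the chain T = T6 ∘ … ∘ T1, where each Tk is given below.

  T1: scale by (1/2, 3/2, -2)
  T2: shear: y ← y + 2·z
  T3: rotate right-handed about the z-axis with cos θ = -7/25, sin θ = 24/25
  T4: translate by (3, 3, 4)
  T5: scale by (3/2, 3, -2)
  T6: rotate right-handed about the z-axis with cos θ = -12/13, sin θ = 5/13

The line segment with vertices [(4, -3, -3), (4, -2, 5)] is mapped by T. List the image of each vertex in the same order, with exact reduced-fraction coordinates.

image vertices: (2169/650, -6861/650, -20), (-15294/325, -11253/650, 12)

T1 scale by (1/2, 3/2, -2): (4, -3, -3) → (2, -9/2, 6); (4, -2, 5) → (2, -3, -10)
T2 shear: y ← y + 2·z: (2, -9/2, 6) → (2, 15/2, 6); (2, -3, -10) → (2, -23, -10)
T3 rotate right-handed about the z-axis with cos θ = -7/25, sin θ = 24/25: (2, 15/2, 6) → (-194/25, -9/50, 6); (2, -23, -10) → (538/25, 209/25, -10)
T4 translate by (3, 3, 4): (-194/25, -9/50, 6) → (-119/25, 141/50, 10); (538/25, 209/25, -10) → (613/25, 284/25, -6)
T5 scale by (3/2, 3, -2): (-119/25, 141/50, 10) → (-357/50, 423/50, -20); (613/25, 284/25, -6) → (1839/50, 852/25, 12)
T6 rotate right-handed about the z-axis with cos θ = -12/13, sin θ = 5/13: (-357/50, 423/50, -20) → (2169/650, -6861/650, -20); (1839/50, 852/25, 12) → (-15294/325, -11253/650, 12)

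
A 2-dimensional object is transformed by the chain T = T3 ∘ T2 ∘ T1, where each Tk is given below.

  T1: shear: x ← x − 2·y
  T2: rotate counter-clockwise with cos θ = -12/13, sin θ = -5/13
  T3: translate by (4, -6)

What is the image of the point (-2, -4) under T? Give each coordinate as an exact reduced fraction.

T(p) = (-40/13, -60/13)

T1 shear: x ← x − 2·y: (-2, -4) → (6, -4)
T2 rotate counter-clockwise with cos θ = -12/13, sin θ = -5/13: (6, -4) → (-92/13, 18/13)
T3 translate by (4, -6): (-92/13, 18/13) → (-40/13, -60/13)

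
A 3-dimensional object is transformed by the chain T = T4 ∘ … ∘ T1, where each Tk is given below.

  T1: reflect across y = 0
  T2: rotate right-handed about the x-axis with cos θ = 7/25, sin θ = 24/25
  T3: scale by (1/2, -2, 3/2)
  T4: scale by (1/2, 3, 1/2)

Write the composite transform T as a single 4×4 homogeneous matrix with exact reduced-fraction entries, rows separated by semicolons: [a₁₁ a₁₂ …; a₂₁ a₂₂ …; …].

T = [1/4 0 0 0; 0 42/25 144/25 0; 0 -18/25 21/100 0; 0 0 0 1]

T1 = [1 0 0 0; 0 -1 0 0; 0 0 1 0; 0 0 0 1]
T2·T1 = [1 0 0 0; 0 -7/25 -24/25 0; 0 -24/25 7/25 0; 0 0 0 1]
T3·…·T1 = [1/2 0 0 0; 0 14/25 48/25 0; 0 -36/25 21/50 0; 0 0 0 1]
T4·…·T1 = [1/4 0 0 0; 0 42/25 144/25 0; 0 -18/25 21/100 0; 0 0 0 1]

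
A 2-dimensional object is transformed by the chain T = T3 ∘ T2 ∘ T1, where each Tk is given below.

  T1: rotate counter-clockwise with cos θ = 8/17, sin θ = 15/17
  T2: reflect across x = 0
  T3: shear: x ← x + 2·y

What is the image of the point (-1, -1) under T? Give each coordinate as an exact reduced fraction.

T(p) = (-53/17, -23/17)

T1 rotate counter-clockwise with cos θ = 8/17, sin θ = 15/17: (-1, -1) → (7/17, -23/17)
T2 reflect across x = 0: (7/17, -23/17) → (-7/17, -23/17)
T3 shear: x ← x + 2·y: (-7/17, -23/17) → (-53/17, -23/17)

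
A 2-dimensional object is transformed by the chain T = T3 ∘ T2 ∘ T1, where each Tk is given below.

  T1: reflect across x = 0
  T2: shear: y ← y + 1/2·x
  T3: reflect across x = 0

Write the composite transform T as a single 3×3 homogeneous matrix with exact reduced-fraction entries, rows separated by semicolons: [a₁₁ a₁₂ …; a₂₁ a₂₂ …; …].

T1 = [-1 0 0; 0 1 0; 0 0 1]
T2·T1 = [-1 0 0; -1/2 1 0; 0 0 1]
T3·…·T1 = [1 0 0; -1/2 1 0; 0 0 1]

T = [1 0 0; -1/2 1 0; 0 0 1]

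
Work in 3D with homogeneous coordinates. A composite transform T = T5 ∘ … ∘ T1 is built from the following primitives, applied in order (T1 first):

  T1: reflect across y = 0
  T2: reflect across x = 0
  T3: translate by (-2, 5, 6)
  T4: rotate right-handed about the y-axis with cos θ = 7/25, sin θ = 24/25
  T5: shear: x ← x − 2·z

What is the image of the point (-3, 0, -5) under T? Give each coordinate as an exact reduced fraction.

T1 reflect across y = 0: (-3, 0, -5) → (-3, 0, -5)
T2 reflect across x = 0: (-3, 0, -5) → (3, 0, -5)
T3 translate by (-2, 5, 6): (3, 0, -5) → (1, 5, 1)
T4 rotate right-handed about the y-axis with cos θ = 7/25, sin θ = 24/25: (1, 5, 1) → (31/25, 5, -17/25)
T5 shear: x ← x − 2·z: (31/25, 5, -17/25) → (13/5, 5, -17/25)

T(p) = (13/5, 5, -17/25)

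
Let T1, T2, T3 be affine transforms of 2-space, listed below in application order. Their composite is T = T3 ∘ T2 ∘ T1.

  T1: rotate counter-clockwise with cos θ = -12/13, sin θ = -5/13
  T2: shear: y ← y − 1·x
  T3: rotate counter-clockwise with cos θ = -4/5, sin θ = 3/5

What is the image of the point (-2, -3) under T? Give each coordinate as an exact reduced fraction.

T(p) = (-147/65, -121/65)

T1 rotate counter-clockwise with cos θ = -12/13, sin θ = -5/13: (-2, -3) → (9/13, 46/13)
T2 shear: y ← y − 1·x: (9/13, 46/13) → (9/13, 37/13)
T3 rotate counter-clockwise with cos θ = -4/5, sin θ = 3/5: (9/13, 37/13) → (-147/65, -121/65)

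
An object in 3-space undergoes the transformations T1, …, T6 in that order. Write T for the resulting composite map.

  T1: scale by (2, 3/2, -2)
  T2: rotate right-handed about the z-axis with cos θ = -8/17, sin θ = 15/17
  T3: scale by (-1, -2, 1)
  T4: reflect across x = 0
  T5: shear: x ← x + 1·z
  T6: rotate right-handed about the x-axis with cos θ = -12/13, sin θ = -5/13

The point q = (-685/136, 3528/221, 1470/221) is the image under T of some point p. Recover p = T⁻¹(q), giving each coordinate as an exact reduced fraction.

T1 = [2 0 0 0; 0 3/2 0 0; 0 0 -2 0; 0 0 0 1]
T2·T1 = [-16/17 -45/34 0 0; 30/17 -12/17 0 0; 0 0 -2 0; 0 0 0 1]
T3·…·T1 = [16/17 45/34 0 0; -60/17 24/17 0 0; 0 0 -2 0; 0 0 0 1]
T4·…·T1 = [-16/17 -45/34 0 0; -60/17 24/17 0 0; 0 0 -2 0; 0 0 0 1]
T5·…·T1 = [-16/17 -45/34 -2 0; -60/17 24/17 0 0; 0 0 -2 0; 0 0 0 1]
T6·…·T1 = [-16/17 -45/34 -2 0; 720/221 -288/221 -10/13 0; 300/221 -120/221 24/13 0; 0 0 0 1]
det M = 12; M⁻¹ = [-4/17 5/17 -9/68 0; -10/17 18/221 -400/663 0; 0 -5/26 6/13 0; 0 0 0 1]
M⁻¹ · (-685/136, 3528/221, 1470/221)ᵀ = (5, 1/4, 0)ᵀ

p = (5, 1/4, 0)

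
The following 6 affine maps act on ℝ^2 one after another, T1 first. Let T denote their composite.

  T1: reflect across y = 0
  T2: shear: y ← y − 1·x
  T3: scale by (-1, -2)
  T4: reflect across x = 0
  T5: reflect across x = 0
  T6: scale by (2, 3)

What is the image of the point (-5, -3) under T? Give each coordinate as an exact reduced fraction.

T(p) = (10, -48)

T1 reflect across y = 0: (-5, -3) → (-5, 3)
T2 shear: y ← y − 1·x: (-5, 3) → (-5, 8)
T3 scale by (-1, -2): (-5, 8) → (5, -16)
T4 reflect across x = 0: (5, -16) → (-5, -16)
T5 reflect across x = 0: (-5, -16) → (5, -16)
T6 scale by (2, 3): (5, -16) → (10, -48)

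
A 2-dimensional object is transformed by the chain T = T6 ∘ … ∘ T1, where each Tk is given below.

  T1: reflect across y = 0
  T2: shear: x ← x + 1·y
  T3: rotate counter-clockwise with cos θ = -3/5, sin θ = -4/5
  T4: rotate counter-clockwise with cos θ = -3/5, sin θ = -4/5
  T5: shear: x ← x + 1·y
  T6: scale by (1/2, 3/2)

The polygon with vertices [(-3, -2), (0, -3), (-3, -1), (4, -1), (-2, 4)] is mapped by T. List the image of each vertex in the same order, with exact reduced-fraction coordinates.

T1 reflect across y = 0: (-3, -2) → (-3, 2); (0, -3) → (0, 3); (-3, -1) → (-3, 1); (4, -1) → (4, 1); (-2, 4) → (-2, -4)
T2 shear: x ← x + 1·y: (-3, 2) → (-1, 2); (0, 3) → (3, 3); (-3, 1) → (-2, 1); (4, 1) → (5, 1); (-2, -4) → (-6, -4)
T3 rotate counter-clockwise with cos θ = -3/5, sin θ = -4/5: (-1, 2) → (11/5, -2/5); (3, 3) → (3/5, -21/5); (-2, 1) → (2, 1); (5, 1) → (-11/5, -23/5); (-6, -4) → (2/5, 36/5)
T4 rotate counter-clockwise with cos θ = -3/5, sin θ = -4/5: (11/5, -2/5) → (-41/25, -38/25); (3/5, -21/5) → (-93/25, 51/25); (2, 1) → (-2/5, -11/5); (-11/5, -23/5) → (-59/25, 113/25); (2/5, 36/5) → (138/25, -116/25)
T5 shear: x ← x + 1·y: (-41/25, -38/25) → (-79/25, -38/25); (-93/25, 51/25) → (-42/25, 51/25); (-2/5, -11/5) → (-13/5, -11/5); (-59/25, 113/25) → (54/25, 113/25); (138/25, -116/25) → (22/25, -116/25)
T6 scale by (1/2, 3/2): (-79/25, -38/25) → (-79/50, -57/25); (-42/25, 51/25) → (-21/25, 153/50); (-13/5, -11/5) → (-13/10, -33/10); (54/25, 113/25) → (27/25, 339/50); (22/25, -116/25) → (11/25, -174/25)

image vertices: (-79/50, -57/25), (-21/25, 153/50), (-13/10, -33/10), (27/25, 339/50), (11/25, -174/25)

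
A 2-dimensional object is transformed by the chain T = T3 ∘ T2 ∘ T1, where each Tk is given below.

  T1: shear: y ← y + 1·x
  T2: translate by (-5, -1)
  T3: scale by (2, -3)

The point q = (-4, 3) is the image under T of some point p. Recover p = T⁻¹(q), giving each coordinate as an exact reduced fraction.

T1 = [1 0 0; 1 1 0; 0 0 1]
T2·T1 = [1 0 -5; 1 1 -1; 0 0 1]
T3·…·T1 = [2 0 -10; -3 -3 3; 0 0 1]
det M = -6; M⁻¹ = [1/2 0 5; -1/2 -1/3 -4; 0 0 1]
M⁻¹ · (-4, 3)ᵀ = (3, -3)ᵀ

p = (3, -3)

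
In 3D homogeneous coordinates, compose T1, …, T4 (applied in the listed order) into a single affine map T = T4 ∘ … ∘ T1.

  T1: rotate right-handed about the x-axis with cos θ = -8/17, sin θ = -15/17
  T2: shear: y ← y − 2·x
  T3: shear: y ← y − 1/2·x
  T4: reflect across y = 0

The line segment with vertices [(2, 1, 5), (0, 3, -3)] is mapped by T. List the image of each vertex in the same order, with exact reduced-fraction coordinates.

T1 rotate right-handed about the x-axis with cos θ = -8/17, sin θ = -15/17: (2, 1, 5) → (2, 67/17, -55/17); (0, 3, -3) → (0, -69/17, -21/17)
T2 shear: y ← y − 2·x: (2, 67/17, -55/17) → (2, -1/17, -55/17); (0, -69/17, -21/17) → (0, -69/17, -21/17)
T3 shear: y ← y − 1/2·x: (2, -1/17, -55/17) → (2, -18/17, -55/17); (0, -69/17, -21/17) → (0, -69/17, -21/17)
T4 reflect across y = 0: (2, -18/17, -55/17) → (2, 18/17, -55/17); (0, -69/17, -21/17) → (0, 69/17, -21/17)

image vertices: (2, 18/17, -55/17), (0, 69/17, -21/17)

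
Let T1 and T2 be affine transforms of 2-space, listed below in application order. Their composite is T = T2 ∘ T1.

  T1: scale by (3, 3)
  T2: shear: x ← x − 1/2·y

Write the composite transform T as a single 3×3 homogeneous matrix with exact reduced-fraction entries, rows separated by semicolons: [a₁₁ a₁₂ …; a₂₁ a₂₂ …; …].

T = [3 -3/2 0; 0 3 0; 0 0 1]

T1 = [3 0 0; 0 3 0; 0 0 1]
T2·T1 = [3 -3/2 0; 0 3 0; 0 0 1]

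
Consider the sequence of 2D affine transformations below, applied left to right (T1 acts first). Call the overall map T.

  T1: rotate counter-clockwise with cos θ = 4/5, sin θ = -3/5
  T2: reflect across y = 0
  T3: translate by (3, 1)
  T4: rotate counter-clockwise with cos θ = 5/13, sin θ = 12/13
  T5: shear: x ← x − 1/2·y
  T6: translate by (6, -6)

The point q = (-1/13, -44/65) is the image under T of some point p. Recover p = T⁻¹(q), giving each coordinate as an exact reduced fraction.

p = (3, -3)

T1 = [4/5 3/5 0; -3/5 4/5 0; 0 0 1]
T2·T1 = [4/5 3/5 0; 3/5 -4/5 0; 0 0 1]
T3·…·T1 = [4/5 3/5 3; 3/5 -4/5 1; 0 0 1]
T4·…·T1 = [-16/65 63/65 3/13; 63/65 16/65 41/13; 0 0 1]
T5·…·T1 = [-19/26 11/13 -35/26; 63/65 16/65 41/13; 0 0 1]
T6·…·T1 = [-19/26 11/13 121/26; 63/65 16/65 -37/13; 0 0 1]
det M = -1; M⁻¹ = [-16/65 11/13 231/65; 63/65 19/26 -158/65; 0 0 1]
M⁻¹ · (-1/13, -44/65)ᵀ = (3, -3)ᵀ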